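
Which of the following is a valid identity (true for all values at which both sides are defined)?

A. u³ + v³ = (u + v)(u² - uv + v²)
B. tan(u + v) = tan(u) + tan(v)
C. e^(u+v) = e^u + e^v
A

A: holds — e.g. at (5, 5), both sides equal 250.
B: fails at (2, 4) — LHS = tan(6) ≈ -0.291, RHS = tan(2) + tan(4) ≈ -1.027.
C: fails at (6, 7) — LHS = e^13 ≈ 442413.4, RHS = e^6 + e^7 ≈ 1500.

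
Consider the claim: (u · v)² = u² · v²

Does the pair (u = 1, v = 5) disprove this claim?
No

Substituting u = 1, v = 5:
LHS = (1 · 5)² = 25
RHS = 1² · 5² = 25

The sides agree, so this pair does not disprove the claim.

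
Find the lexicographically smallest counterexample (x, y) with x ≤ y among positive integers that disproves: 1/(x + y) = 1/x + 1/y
Substituting (1, 1) into the claim:
LHS = 1/(1 + 1) = 1/2
RHS = 1/1 + 1/1 = 2

Since LHS ≠ RHS, this pair disproves the claim, and no lexicographically smaller pair (x ≤ y, positive integers) does.

For instance (1, 4) is also a counterexample (LHS = 1/5, RHS = 5/4), but it's lexicographically larger.

Answer: (x, y) = (1, 1)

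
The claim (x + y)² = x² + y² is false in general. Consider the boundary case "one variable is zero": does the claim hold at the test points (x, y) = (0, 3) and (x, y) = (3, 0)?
At (0, 3): LHS = 9, RHS = 9 → equal
At (3, 0): LHS = 9, RHS = 9 → equal

So the claim does hold at both of these boundary points, even though it is not an identity.

Answer: Yes, holds at both test points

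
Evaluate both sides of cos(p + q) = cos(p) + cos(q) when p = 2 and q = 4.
LHS = cos(2 + 4) = cos(6) ≈ 0.9602
RHS = cos(2) + cos(4) ≈ -1.07

LHS ≠ RHS (they differ by about 2.03), so the equation does not hold here.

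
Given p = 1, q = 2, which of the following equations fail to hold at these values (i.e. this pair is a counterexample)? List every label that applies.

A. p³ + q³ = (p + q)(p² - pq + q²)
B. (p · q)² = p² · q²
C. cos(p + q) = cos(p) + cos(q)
Evaluating each claim at the given values:
A. LHS = 9, RHS = 9 → holds here (LHS = RHS)
B. LHS = 4, RHS = 4 → holds here (LHS = RHS)
C. LHS = cos(3) ≈ -0.99, RHS = cos(2) + cos(1) ≈ 0.1242 → fails here (LHS ≠ RHS)

Answer: C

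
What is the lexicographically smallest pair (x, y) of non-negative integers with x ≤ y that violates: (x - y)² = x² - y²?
(x, y) = (0, 1)

At (0, 0): both sides equal 0, so it holds there.

Substituting (0, 1) into the claim:
LHS = (0 - 1)² = 1
RHS = 0² - 1² = -1

Since LHS ≠ RHS, this pair disproves the claim, and no lexicographically smaller pair (x ≤ y, non-negative integers) does.

For instance (2, 4) is also a counterexample (LHS = 4, RHS = -12), but it's lexicographically larger.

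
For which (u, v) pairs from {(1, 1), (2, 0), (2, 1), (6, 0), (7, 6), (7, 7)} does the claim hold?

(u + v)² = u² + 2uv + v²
Testing each pair:
(1, 1): LHS = 4, RHS = 4 → holds
(2, 0): LHS = 4, RHS = 4 → holds
(2, 1): LHS = 9, RHS = 9 → holds
(6, 0): LHS = 36, RHS = 36 → holds
(7, 6): LHS = 169, RHS = 169 → holds
(7, 7): LHS = 196, RHS = 196 → holds

Every pair satisfies the claim.

Answer: All pairs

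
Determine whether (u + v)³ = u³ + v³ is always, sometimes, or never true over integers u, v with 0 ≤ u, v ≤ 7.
Sometimes true

It holds at (u, v) = (0, 1) (both sides equal 1), but fails at (u, v) = (6, 6) (LHS = 1728, RHS = 432).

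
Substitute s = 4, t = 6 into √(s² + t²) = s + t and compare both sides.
LHS = √(4² + 6²) = 2·√(13) ≈ 7.211
RHS = 4 + 6 = 10

LHS ≠ RHS (they differ by about 2.789), so the equation does not hold here.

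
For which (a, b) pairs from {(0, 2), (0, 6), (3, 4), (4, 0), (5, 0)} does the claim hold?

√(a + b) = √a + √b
Testing each pair:
(0, 2): LHS = √(2) ≈ 1.414, RHS = √(2) ≈ 1.414 → holds
(0, 6): LHS = √(6) ≈ 2.449, RHS = √(6) ≈ 2.449 → holds
(3, 4): LHS = √(7) ≈ 2.646, RHS = √(3) + 2 ≈ 3.732 → fails
(4, 0): LHS = 2, RHS = 2 → holds
(5, 0): LHS = √(5) ≈ 2.236, RHS = √(5) ≈ 2.236 → holds

4 of 5 pairs satisfy the claim.

Answer: (0, 2), (0, 6), (4, 0), (5, 0)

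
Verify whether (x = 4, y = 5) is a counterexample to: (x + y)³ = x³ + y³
Yes

Substituting x = 4, y = 5:
LHS = (4 + 5)³ = 729
RHS = 4³ + 5³ = 189

Since LHS ≠ RHS, this pair disproves the claim.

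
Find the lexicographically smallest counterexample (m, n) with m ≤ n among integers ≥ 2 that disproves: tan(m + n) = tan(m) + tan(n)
Substituting (2, 2) into the claim:
LHS = tan(2 + 2) = tan(4) ≈ 1.158
RHS = tan(2) + tan(2) = 2·tan(2) ≈ -4.37

Since LHS ≠ RHS, this pair disproves the claim, and no lexicographically smaller pair (m ≤ n, integers ≥ 2) does.

For instance (2, 8) is also a counterexample (LHS = tan(10) ≈ 0.6484, RHS = tan(8) + tan(2) ≈ -8.985), but it's lexicographically larger.

Answer: (m, n) = (2, 2)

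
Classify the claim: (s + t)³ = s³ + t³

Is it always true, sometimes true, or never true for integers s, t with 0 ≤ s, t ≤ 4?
It holds at (s, t) = (2, 0) (both sides equal 8), but fails at (s, t) = (3, 4) (LHS = 343, RHS = 91).

Answer: Sometimes true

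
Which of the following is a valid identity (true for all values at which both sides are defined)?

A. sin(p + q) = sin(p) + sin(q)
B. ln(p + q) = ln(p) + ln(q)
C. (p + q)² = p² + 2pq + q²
C

A: fails at (2, 4) — LHS = sin(6) ≈ -0.2794, RHS = sin(4) + sin(2) ≈ 0.1525.
B: fails at (1, 1) — LHS = ln(2) ≈ 0.6931, RHS = 0.
C: holds — e.g. at (3, 3), both sides equal 36.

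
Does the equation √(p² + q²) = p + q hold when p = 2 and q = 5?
Fails

Substituting p = 2, q = 5:

LHS = √(2² + 5²) = √(29) ≈ 5.385
RHS = 2 + 5 = 7

LHS ≠ RHS, so the equation does not hold at this point.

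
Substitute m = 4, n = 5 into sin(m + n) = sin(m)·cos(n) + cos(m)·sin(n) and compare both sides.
LHS = sin(4 + 5) = sin(9) ≈ 0.4121
RHS = sin(4)·cos(5) + cos(4)·sin(5) = sin(4)·cos(5) + sin(5)·cos(4) ≈ 0.4121

LHS = RHS: the two sides agree.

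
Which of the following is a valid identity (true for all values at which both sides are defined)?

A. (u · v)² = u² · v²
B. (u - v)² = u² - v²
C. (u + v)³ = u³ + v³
A

A: holds — e.g. at (2, 7), both sides equal 196.
B: fails at (3, 7) — LHS = 16, RHS = -40.
C: fails at (4, 5) — LHS = 729, RHS = 189.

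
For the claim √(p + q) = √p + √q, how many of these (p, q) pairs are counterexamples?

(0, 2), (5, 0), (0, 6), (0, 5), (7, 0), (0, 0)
0

Testing each pair:
(0, 2): LHS = √(2) ≈ 1.414, RHS = √(2) ≈ 1.414 → satisfies claim
(5, 0): LHS = √(5) ≈ 2.236, RHS = √(5) ≈ 2.236 → satisfies claim
(0, 6): LHS = √(6) ≈ 2.449, RHS = √(6) ≈ 2.449 → satisfies claim
(0, 5): LHS = √(5) ≈ 2.236, RHS = √(5) ≈ 2.236 → satisfies claim
(7, 0): LHS = √(7) ≈ 2.646, RHS = √(7) ≈ 2.646 → satisfies claim
(0, 0): LHS = 0, RHS = 0 → satisfies claim

That makes 0 counterexamples.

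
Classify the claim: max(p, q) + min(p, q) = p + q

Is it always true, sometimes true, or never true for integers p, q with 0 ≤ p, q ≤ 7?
The identity holds for every pair in the range. For instance at (p, q) = (0, 5): both sides equal 5.

Answer: Always true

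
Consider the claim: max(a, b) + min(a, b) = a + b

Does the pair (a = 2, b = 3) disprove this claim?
No

Substituting a = 2, b = 3:
LHS = max(2, 3) + min(2, 3) = 5
RHS = 2 + 3 = 5

The sides agree, so this pair does not disprove the claim.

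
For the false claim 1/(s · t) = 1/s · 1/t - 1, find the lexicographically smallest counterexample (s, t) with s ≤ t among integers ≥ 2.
(s, t) = (2, 2)

Substituting (2, 2) into the claim:
LHS = 1/(2 · 2) = 1/4
RHS = 1/2 · 1/2 - 1 = -3/4

Since LHS ≠ RHS, this pair disproves the claim, and no lexicographically smaller pair (s ≤ t, integers ≥ 2) does.

For instance (2, 6) is also a counterexample (LHS = 1/12, RHS = -11/12), but it's lexicographically larger.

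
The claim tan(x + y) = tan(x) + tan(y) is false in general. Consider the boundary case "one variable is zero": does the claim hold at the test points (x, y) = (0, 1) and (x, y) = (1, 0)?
At (0, 1): LHS = tan(1) ≈ 1.557, RHS = tan(1) ≈ 1.557 → equal
At (1, 0): LHS = tan(1) ≈ 1.557, RHS = tan(1) ≈ 1.557 → equal

So the claim does hold at both of these boundary points, even though it is not an identity.

Answer: Yes, holds at both test points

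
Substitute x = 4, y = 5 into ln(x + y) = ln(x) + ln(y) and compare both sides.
LHS = ln(4 + 5) = ln(9) ≈ 2.197
RHS = ln(4) + ln(5) ≈ 2.996

LHS ≠ RHS (they differ by about 0.7985), so the equation does not hold here.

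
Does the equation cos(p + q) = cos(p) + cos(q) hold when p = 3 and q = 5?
Fails

Substituting p = 3, q = 5:

LHS = cos(3 + 5) = cos(8) ≈ -0.1455
RHS = cos(3) + cos(5) ≈ -0.7063

LHS ≠ RHS, so the equation does not hold at this point.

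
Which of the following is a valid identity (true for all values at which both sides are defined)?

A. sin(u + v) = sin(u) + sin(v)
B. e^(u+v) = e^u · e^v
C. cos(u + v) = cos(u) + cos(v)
A: fails at (2, 2) — LHS = sin(4) ≈ -0.7568, RHS = 2·sin(2) ≈ 1.819.
B: holds — e.g. at (1, 5), both sides equal e^6 ≈ 403.4.
C: fails at (1, 3) — LHS = cos(4) ≈ -0.6536, RHS = cos(3) + cos(1) ≈ -0.4497.

Answer: B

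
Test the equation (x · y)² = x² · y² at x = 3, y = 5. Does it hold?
Substituting x = 3, y = 5:

LHS = (3 · 5)² = 225
RHS = 3² · 5² = 225

LHS = RHS, so the equation holds at this point.

Answer: Holds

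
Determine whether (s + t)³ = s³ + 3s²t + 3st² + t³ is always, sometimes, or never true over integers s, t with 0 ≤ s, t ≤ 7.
The identity holds for every pair in the range. For instance at (s, t) = (5, 0): both sides equal 125.

Answer: Always true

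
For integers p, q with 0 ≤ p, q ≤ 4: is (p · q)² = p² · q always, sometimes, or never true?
It holds at (p, q) = (4, 1) (both sides equal 16), but fails at (p, q) = (3, 4) (LHS = 144, RHS = 36).

Answer: Sometimes true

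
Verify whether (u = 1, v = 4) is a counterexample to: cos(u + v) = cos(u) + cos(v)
Yes

Substituting u = 1, v = 4:
LHS = cos(1 + 4) = cos(5) ≈ 0.2837
RHS = cos(1) + cos(4) ≈ -0.1133

Since LHS ≠ RHS, this pair disproves the claim.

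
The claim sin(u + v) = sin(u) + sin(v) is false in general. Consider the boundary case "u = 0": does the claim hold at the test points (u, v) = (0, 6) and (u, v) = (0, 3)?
At (0, 6): LHS = sin(6) ≈ -0.2794, RHS = sin(6) ≈ -0.2794 → equal
At (0, 3): LHS = sin(3) ≈ 0.1411, RHS = sin(3) ≈ 0.1411 → equal

So the claim does hold at both of these boundary points, even though it is not an identity.

Answer: Yes, holds at both test points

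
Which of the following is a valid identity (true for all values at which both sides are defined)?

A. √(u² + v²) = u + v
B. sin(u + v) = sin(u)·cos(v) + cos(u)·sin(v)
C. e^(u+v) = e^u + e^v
A: fails at (1, 3) — LHS = √(10) ≈ 3.162, RHS = 4.
B: holds — e.g. at (2, 5), both sides equal sin(7) ≈ 0.657.
C: fails at (1, 3) — LHS = e^4 ≈ 54.6, RHS = e + e^3 ≈ 22.8.

Answer: B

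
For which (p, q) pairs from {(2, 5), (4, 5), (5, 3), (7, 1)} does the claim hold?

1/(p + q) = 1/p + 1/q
None

Testing each pair:
(2, 5): LHS = 1/7, RHS = 7/10 → fails
(4, 5): LHS = 1/9, RHS = 9/20 → fails
(5, 3): LHS = 1/8, RHS = 8/15 → fails
(7, 1): LHS = 1/8, RHS = 8/7 → fails

No pair satisfies the claim.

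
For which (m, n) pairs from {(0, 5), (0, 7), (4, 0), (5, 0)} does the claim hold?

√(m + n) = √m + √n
All pairs

Testing each pair:
(0, 5): LHS = √(5) ≈ 2.236, RHS = √(5) ≈ 2.236 → holds
(0, 7): LHS = √(7) ≈ 2.646, RHS = √(7) ≈ 2.646 → holds
(4, 0): LHS = 2, RHS = 2 → holds
(5, 0): LHS = √(5) ≈ 2.236, RHS = √(5) ≈ 2.236 → holds

Every pair satisfies the claim.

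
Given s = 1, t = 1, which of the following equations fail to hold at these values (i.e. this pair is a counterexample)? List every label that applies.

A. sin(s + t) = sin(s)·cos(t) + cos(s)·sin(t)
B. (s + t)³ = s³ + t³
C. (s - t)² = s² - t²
Evaluating each claim at the given values:
A. LHS = sin(2) ≈ 0.9093, RHS = 2·sin(1)·cos(1) ≈ 0.9093 → holds here (LHS = RHS)
B. LHS = 8, RHS = 2 → fails here (LHS ≠ RHS)
C. LHS = 0, RHS = 0 → holds here (LHS = RHS)

Answer: B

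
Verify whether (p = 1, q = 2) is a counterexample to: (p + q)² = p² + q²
Yes

Substituting p = 1, q = 2:
LHS = (1 + 2)² = 9
RHS = 1² + 2² = 5

Since LHS ≠ RHS, this pair disproves the claim.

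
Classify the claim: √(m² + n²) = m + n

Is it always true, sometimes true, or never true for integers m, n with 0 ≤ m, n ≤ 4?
Sometimes true

It holds at (m, n) = (0, 2) (both sides equal 2), but fails at (m, n) = (1, 3) (LHS = √(10) ≈ 3.162, RHS = 4).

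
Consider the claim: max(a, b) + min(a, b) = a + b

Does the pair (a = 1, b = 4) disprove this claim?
No

Substituting a = 1, b = 4:
LHS = max(1, 4) + min(1, 4) = 5
RHS = 1 + 4 = 5

The sides agree, so this pair does not disprove the claim.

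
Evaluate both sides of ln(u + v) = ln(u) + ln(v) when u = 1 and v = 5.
LHS = ln(1 + 5) = ln(6) ≈ 1.792
RHS = ln(1) + ln(5) = ln(5) ≈ 1.609

LHS ≠ RHS (they differ by about 0.1823), so the equation does not hold here.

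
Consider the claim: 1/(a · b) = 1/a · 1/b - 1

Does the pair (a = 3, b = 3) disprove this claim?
Substituting a = 3, b = 3:
LHS = 1/(3 · 3) = 1/9
RHS = 1/3 · 1/3 - 1 = -8/9

Since LHS ≠ RHS, this pair disproves the claim.

Answer: Yes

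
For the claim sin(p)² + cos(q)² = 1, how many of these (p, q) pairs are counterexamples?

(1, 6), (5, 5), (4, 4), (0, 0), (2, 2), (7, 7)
Testing each pair:
(1, 6): LHS = sin(1)² + cos(6)² ≈ 1.63, RHS = 1 → counterexample
(5, 5): LHS = cos(5)² + sin(5)² = 1, RHS = 1 → satisfies claim
(4, 4): LHS = cos(4)² + sin(4)² = 1, RHS = 1 → satisfies claim
(0, 0): LHS = 1, RHS = 1 → satisfies claim
(2, 2): LHS = cos(2)² + sin(2)² = 1, RHS = 1 → satisfies claim
(7, 7): LHS = sin(7)² + cos(7)² = 1, RHS = 1 → satisfies claim

That makes 1 counterexample.

Answer: 1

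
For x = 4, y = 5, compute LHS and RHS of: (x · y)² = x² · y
LHS = (4 · 5)² = 400
RHS = 4² · 5 = 80

LHS ≠ RHS, so the equation does not hold here.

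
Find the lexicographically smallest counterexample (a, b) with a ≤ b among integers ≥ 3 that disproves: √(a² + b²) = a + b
Substituting (3, 3) into the claim:
LHS = √(3² + 3²) = 3·√(2) ≈ 4.243
RHS = 3 + 3 = 6

Since LHS ≠ RHS, this pair disproves the claim, and no lexicographically smaller pair (a ≤ b, integers ≥ 3) does.

For instance (3, 5) is also a counterexample (LHS = √(34) ≈ 5.831, RHS = 8), but it's lexicographically larger.

Answer: (a, b) = (3, 3)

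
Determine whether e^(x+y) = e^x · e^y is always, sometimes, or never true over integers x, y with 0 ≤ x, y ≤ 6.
The identity holds for every pair in the range. For instance at (x, y) = (0, 4): both sides equal e^4 ≈ 54.6.

Answer: Always true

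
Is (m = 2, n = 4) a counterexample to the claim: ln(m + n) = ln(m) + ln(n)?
Yes

Substituting m = 2, n = 4:
LHS = ln(2 + 4) = ln(6) ≈ 1.792
RHS = ln(2) + ln(4) ≈ 2.079

Since LHS ≠ RHS, this pair disproves the claim.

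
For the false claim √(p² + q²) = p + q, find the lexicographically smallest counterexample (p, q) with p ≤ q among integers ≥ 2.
Substituting (2, 2) into the claim:
LHS = √(2² + 2²) = 2·√(2) ≈ 2.828
RHS = 2 + 2 = 4

Since LHS ≠ RHS, this pair disproves the claim, and no lexicographically smaller pair (p ≤ q, integers ≥ 2) does.

For instance (5, 8) is also a counterexample (LHS = √(89) ≈ 9.434, RHS = 13), but it's lexicographically larger.

Answer: (p, q) = (2, 2)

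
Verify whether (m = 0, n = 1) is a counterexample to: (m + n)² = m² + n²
No

Substituting m = 0, n = 1:
LHS = (0 + 1)² = 1
RHS = 0² + 1² = 1

The sides agree, so this pair does not disprove the claim.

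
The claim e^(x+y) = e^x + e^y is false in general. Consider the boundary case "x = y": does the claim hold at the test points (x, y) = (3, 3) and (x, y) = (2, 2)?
No, fails at both test points

At (3, 3): LHS = e^6 ≈ 403.4 ≠ RHS = 2·e^3 ≈ 40.17
At (2, 2): LHS = e^4 ≈ 54.6 ≠ RHS = 2·e^2 ≈ 14.78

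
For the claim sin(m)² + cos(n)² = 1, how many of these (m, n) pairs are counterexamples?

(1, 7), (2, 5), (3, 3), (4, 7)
Testing each pair:
(1, 7): LHS = cos(7)² + sin(1)² ≈ 1.276, RHS = 1 → counterexample
(2, 5): LHS = cos(5)² + sin(2)² ≈ 0.9073, RHS = 1 → counterexample
(3, 3): LHS = sin(3)² + cos(3)² = 1, RHS = 1 → satisfies claim
(4, 7): LHS = cos(7)² + sin(4)² ≈ 1.141, RHS = 1 → counterexample

That makes 3 counterexamples.

Answer: 3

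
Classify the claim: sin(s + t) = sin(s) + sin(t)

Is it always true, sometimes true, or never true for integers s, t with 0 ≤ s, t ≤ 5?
It holds at (s, t) = (0, 0) (both sides equal 0), but fails at (s, t) = (4, 3) (LHS = sin(7) ≈ 0.657, RHS = sin(4) + sin(3) ≈ -0.6157).

Answer: Sometimes true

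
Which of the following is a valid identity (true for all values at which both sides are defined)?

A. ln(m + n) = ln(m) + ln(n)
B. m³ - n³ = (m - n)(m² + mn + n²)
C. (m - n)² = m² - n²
B

A: fails at (3, 4) — LHS = ln(7) ≈ 1.946, RHS = ln(3) + ln(4) ≈ 2.485.
B: holds — e.g. at (1, 4), both sides equal -63.
C: fails at (4, 6) — LHS = 4, RHS = -20.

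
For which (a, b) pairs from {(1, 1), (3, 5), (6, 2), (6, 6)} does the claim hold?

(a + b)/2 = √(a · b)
(1, 1), (6, 6)

Testing each pair:
(1, 1): LHS = 1, RHS = 1 → holds
(3, 5): LHS = 4, RHS = √(15) ≈ 3.873 → fails
(6, 2): LHS = 4, RHS = 2·√(3) ≈ 3.464 → fails
(6, 6): LHS = 6, RHS = 6 → holds

2 of 4 pairs satisfy the claim.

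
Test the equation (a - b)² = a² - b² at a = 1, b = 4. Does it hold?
Fails

Substituting a = 1, b = 4:

LHS = (1 - 4)² = 9
RHS = 1² - 4² = -15

LHS ≠ RHS, so the equation does not hold at this point.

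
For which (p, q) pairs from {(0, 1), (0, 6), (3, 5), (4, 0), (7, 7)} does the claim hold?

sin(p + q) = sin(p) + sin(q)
(0, 1), (0, 6), (4, 0)

Testing each pair:
(0, 1): LHS = sin(1) ≈ 0.8415, RHS = sin(1) ≈ 0.8415 → holds
(0, 6): LHS = sin(6) ≈ -0.2794, RHS = sin(6) ≈ -0.2794 → holds
(3, 5): LHS = sin(8) ≈ 0.9894, RHS = sin(5) + sin(3) ≈ -0.8178 → fails
(4, 0): LHS = sin(4) ≈ -0.7568, RHS = sin(4) ≈ -0.7568 → holds
(7, 7): LHS = sin(14) ≈ 0.9906, RHS = 2·sin(7) ≈ 1.314 → fails

3 of 5 pairs satisfy the claim.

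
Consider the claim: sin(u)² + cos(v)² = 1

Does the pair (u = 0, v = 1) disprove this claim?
Yes

Substituting u = 0, v = 1:
LHS = sin(0)² + cos(1)² = cos(1)² ≈ 0.2919
RHS = 1

Since LHS ≠ RHS, this pair disproves the claim.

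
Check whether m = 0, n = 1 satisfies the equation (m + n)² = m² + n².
Holds

Substituting m = 0, n = 1:

LHS = (0 + 1)² = 1
RHS = 0² + 1² = 1

LHS = RHS, so the equation holds at this point.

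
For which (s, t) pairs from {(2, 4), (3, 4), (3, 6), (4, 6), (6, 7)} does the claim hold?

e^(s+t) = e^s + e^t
None

Testing each pair:
(2, 4): LHS = e^6 ≈ 403.4, RHS = e^2 + e^4 ≈ 61.99 → fails
(3, 4): LHS = e^7 ≈ 1097, RHS = e^3 + e^4 ≈ 74.68 → fails
(3, 6): LHS = e^9 ≈ 8103, RHS = e^3 + e^6 ≈ 423.5 → fails
(4, 6): LHS = e^10 ≈ 22026.5, RHS = e^4 + e^6 ≈ 458 → fails
(6, 7): LHS = e^13 ≈ 442413.4, RHS = e^6 + e^7 ≈ 1500 → fails

No pair satisfies the claim.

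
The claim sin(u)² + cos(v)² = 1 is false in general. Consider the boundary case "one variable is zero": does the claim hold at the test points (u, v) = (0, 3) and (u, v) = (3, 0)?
No, fails at both test points

At (0, 3): LHS = cos(3)² ≈ 0.9801 ≠ RHS = 1
At (3, 0): LHS = sin(3)² + 1 ≈ 1.02 ≠ RHS = 1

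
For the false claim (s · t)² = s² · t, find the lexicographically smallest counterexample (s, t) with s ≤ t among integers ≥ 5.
(s, t) = (5, 5)

Substituting (5, 5) into the claim:
LHS = (5 · 5)² = 625
RHS = 5² · 5 = 125

Since LHS ≠ RHS, this pair disproves the claim, and no lexicographically smaller pair (s ≤ t, integers ≥ 5) does.

For instance (6, 9) is also a counterexample (LHS = 2916, RHS = 324), but it's lexicographically larger.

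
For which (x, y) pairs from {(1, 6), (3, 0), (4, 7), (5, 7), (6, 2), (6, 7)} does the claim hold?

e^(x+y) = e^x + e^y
Testing each pair:
(1, 6): LHS = e^7 ≈ 1097, RHS = e + e^6 ≈ 406.1 → fails
(3, 0): LHS = e^3 ≈ 20.09, RHS = 1 + e^3 ≈ 21.09 → fails
(4, 7): LHS = e^11 ≈ 59874.1, RHS = e^4 + e^7 ≈ 1151 → fails
(5, 7): LHS = e^12 ≈ 162754.8, RHS = e^5 + e^7 ≈ 1245 → fails
(6, 2): LHS = e^8 ≈ 2981, RHS = e^2 + e^6 ≈ 410.8 → fails
(6, 7): LHS = e^13 ≈ 442413.4, RHS = e^6 + e^7 ≈ 1500 → fails

No pair satisfies the claim.

Answer: None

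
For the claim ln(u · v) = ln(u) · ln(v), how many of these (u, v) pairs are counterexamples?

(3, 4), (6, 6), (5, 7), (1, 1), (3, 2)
4

Testing each pair:
(3, 4): LHS = ln(12) ≈ 2.485, RHS = ln(3)·ln(4) ≈ 1.523 → counterexample
(6, 6): LHS = ln(36) ≈ 3.584, RHS = ln(6)² ≈ 3.21 → counterexample
(5, 7): LHS = ln(35) ≈ 3.555, RHS = ln(5)·ln(7) ≈ 3.132 → counterexample
(1, 1): LHS = 0, RHS = 0 → satisfies claim
(3, 2): LHS = ln(6) ≈ 1.792, RHS = ln(2)·ln(3) ≈ 0.7615 → counterexample

That makes 4 counterexamples.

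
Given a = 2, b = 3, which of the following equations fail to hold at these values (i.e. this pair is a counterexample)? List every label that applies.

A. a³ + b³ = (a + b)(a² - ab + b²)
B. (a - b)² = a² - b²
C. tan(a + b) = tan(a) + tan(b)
B, C

Evaluating each claim at the given values:
A. LHS = 35, RHS = 35 → holds here (LHS = RHS)
B. LHS = 1, RHS = -5 → fails here (LHS ≠ RHS)
C. LHS = tan(5) ≈ -3.381, RHS = tan(2) + tan(3) ≈ -2.328 → fails here (LHS ≠ RHS)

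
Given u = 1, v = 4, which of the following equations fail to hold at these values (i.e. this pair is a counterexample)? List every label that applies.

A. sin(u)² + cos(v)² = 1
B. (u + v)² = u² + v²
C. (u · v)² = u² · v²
Evaluating each claim at the given values:
A. LHS = cos(4)² + sin(1)² ≈ 1.135, RHS = 1 → fails here (LHS ≠ RHS)
B. LHS = 25, RHS = 17 → fails here (LHS ≠ RHS)
C. LHS = 16, RHS = 16 → holds here (LHS = RHS)

Answer: A, B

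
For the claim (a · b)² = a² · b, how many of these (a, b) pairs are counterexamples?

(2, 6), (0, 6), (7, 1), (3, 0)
1

Testing each pair:
(2, 6): LHS = 144, RHS = 24 → counterexample
(0, 6): LHS = 0, RHS = 0 → satisfies claim
(7, 1): LHS = 49, RHS = 49 → satisfies claim
(3, 0): LHS = 0, RHS = 0 → satisfies claim

That makes 1 counterexample.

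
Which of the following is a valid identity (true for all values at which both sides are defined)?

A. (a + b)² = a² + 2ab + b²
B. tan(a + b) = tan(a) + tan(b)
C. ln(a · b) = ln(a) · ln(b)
A: holds — e.g. at (3, 3), both sides equal 36.
B: fails at (1, 4) — LHS = tan(5) ≈ -3.381, RHS = tan(4) + tan(1) ≈ 2.715.
C: fails at (5, 5) — LHS = ln(25) ≈ 3.219, RHS = ln(5)² ≈ 2.59.

Answer: A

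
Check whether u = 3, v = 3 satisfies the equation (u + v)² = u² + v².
Fails

Substituting u = 3, v = 3:

LHS = (3 + 3)² = 36
RHS = 3² + 3² = 18

LHS ≠ RHS, so the equation does not hold at this point.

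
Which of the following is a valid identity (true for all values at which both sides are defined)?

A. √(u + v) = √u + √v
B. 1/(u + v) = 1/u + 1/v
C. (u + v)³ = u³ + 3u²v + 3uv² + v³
C

A: fails at (3, 5) — LHS = 2·√(2) ≈ 2.828, RHS = √(3) + √(5) ≈ 3.968.
B: fails at (6, 7) — LHS = 1/13, RHS = 13/42.
C: holds — e.g. at (1, 1), both sides equal 8.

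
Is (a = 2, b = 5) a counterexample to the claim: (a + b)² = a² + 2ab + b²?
No

Substituting a = 2, b = 5:
LHS = (2 + 5)² = 49
RHS = 2² + 2·2·5 + 5² = 49

The sides agree, so this pair does not disprove the claim.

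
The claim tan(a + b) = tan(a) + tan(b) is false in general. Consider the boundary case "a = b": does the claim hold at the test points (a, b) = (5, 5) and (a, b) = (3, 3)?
No, fails at both test points

At (5, 5): LHS = tan(10) ≈ 0.6484 ≠ RHS = 2·tan(5) ≈ -6.761
At (3, 3): LHS = tan(6) ≈ -0.291 ≠ RHS = 2·tan(3) ≈ -0.2851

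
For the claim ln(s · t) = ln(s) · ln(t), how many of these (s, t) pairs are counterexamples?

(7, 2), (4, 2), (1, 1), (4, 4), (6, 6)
4

Testing each pair:
(7, 2): LHS = ln(14) ≈ 2.639, RHS = ln(2)·ln(7) ≈ 1.349 → counterexample
(4, 2): LHS = ln(8) ≈ 2.079, RHS = ln(2)·ln(4) ≈ 0.9609 → counterexample
(1, 1): LHS = 0, RHS = 0 → satisfies claim
(4, 4): LHS = ln(16) ≈ 2.773, RHS = ln(4)² ≈ 1.922 → counterexample
(6, 6): LHS = ln(36) ≈ 3.584, RHS = ln(6)² ≈ 3.21 → counterexample

That makes 4 counterexamples.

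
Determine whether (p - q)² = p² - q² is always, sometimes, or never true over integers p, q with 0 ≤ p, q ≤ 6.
It holds at (p, q) = (5, 0) (both sides equal 25), but fails at (p, q) = (3, 2) (LHS = 1, RHS = 5).

Answer: Sometimes true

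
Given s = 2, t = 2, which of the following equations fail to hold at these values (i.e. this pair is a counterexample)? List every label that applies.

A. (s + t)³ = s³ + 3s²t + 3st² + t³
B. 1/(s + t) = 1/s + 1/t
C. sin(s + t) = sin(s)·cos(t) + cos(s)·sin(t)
B

Evaluating each claim at the given values:
A. LHS = 64, RHS = 64 → holds here (LHS = RHS)
B. LHS = 1/4, RHS = 1 → fails here (LHS ≠ RHS)
C. LHS = sin(4) ≈ -0.7568, RHS = 2·sin(2)·cos(2) ≈ -0.7568 → holds here (LHS = RHS)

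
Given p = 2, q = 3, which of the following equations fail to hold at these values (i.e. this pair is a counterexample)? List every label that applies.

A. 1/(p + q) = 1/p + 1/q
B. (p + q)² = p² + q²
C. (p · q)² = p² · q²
Evaluating each claim at the given values:
A. LHS = 1/5, RHS = 5/6 → fails here (LHS ≠ RHS)
B. LHS = 25, RHS = 13 → fails here (LHS ≠ RHS)
C. LHS = 36, RHS = 36 → holds here (LHS = RHS)

Answer: A, B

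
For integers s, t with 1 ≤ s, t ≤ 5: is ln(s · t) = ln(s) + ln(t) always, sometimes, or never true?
Always true

The identity holds for every pair in the range. For instance at (s, t) = (3, 1): both sides equal ln(3) ≈ 1.099.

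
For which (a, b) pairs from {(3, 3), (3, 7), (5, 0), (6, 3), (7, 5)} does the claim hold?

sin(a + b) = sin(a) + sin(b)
(5, 0)

Testing each pair:
(3, 3): LHS = sin(6) ≈ -0.2794, RHS = 2·sin(3) ≈ 0.2822 → fails
(3, 7): LHS = sin(10) ≈ -0.544, RHS = sin(3) + sin(7) ≈ 0.7981 → fails
(5, 0): LHS = sin(5) ≈ -0.9589, RHS = sin(5) ≈ -0.9589 → holds
(6, 3): LHS = sin(9) ≈ 0.4121, RHS = sin(6) + sin(3) ≈ -0.1383 → fails
(7, 5): LHS = sin(12) ≈ -0.5366, RHS = sin(5) + sin(7) ≈ -0.3019 → fails

1 of 5 pairs satisfies the claim.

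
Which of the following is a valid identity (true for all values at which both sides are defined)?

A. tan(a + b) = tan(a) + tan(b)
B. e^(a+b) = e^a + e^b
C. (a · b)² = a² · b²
C

A: fails at (4, 4) — LHS = tan(8) ≈ -6.8, RHS = 2·tan(4) ≈ 2.316.
B: fails at (1, 3) — LHS = e^4 ≈ 54.6, RHS = e + e^3 ≈ 22.8.
C: holds — e.g. at (1, 5), both sides equal 25.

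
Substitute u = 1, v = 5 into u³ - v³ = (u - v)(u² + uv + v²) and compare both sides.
LHS = 1³ - 5³ = -124
RHS = (1 - 5)(1² + 1·5 + 5²) = -124

LHS = RHS: the two sides agree.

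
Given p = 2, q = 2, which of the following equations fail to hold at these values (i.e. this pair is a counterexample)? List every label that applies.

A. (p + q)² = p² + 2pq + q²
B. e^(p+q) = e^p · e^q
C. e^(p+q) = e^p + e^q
Evaluating each claim at the given values:
A. LHS = 16, RHS = 16 → holds here (LHS = RHS)
B. LHS = e^4 ≈ 54.6, RHS = e^4 ≈ 54.6 → holds here (LHS = RHS)
C. LHS = e^4 ≈ 54.6, RHS = 2·e^2 ≈ 14.78 → fails here (LHS ≠ RHS)

Answer: C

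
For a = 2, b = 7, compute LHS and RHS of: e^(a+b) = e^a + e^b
LHS = e^(2+7) = e^9 ≈ 8103
RHS = e^2 + e^7 ≈ 1104

LHS ≠ RHS (they differ by about 6999), so the equation does not hold here.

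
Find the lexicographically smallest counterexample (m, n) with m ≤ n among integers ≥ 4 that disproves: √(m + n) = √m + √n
Substituting (4, 4) into the claim:
LHS = √(4 + 4) = 2·√(2) ≈ 2.828
RHS = √4 + √4 = 4

Since LHS ≠ RHS, this pair disproves the claim, and no lexicographically smaller pair (m ≤ n, integers ≥ 4) does.

For instance (6, 8) is also a counterexample (LHS = √(14) ≈ 3.742, RHS = √(6) + 2·√(2) ≈ 5.278), but it's lexicographically larger.

Answer: (m, n) = (4, 4)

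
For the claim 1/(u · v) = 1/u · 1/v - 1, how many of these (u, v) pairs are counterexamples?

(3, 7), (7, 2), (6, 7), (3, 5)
4

Testing each pair:
(3, 7): LHS = 1/21, RHS = -20/21 → counterexample
(7, 2): LHS = 1/14, RHS = -13/14 → counterexample
(6, 7): LHS = 1/42, RHS = -41/42 → counterexample
(3, 5): LHS = 1/15, RHS = -14/15 → counterexample

That makes 4 counterexamples.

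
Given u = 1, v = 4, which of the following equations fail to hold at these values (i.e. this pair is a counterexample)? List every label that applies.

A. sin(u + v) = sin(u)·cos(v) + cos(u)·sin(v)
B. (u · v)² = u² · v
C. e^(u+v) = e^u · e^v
Evaluating each claim at the given values:
A. LHS = sin(5) ≈ -0.9589, RHS = sin(1)·cos(4) + sin(4)·cos(1) ≈ -0.9589 → holds here (LHS = RHS)
B. LHS = 16, RHS = 4 → fails here (LHS ≠ RHS)
C. LHS = e^5 ≈ 148.4, RHS = e^5 ≈ 148.4 → holds here (LHS = RHS)

Answer: B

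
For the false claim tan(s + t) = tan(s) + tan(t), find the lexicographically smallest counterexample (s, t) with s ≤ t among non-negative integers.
At (0, 1): both sides equal tan(1) ≈ 1.557, so it holds there.
At (0, 6): both sides equal tan(6) ≈ -0.291, so it holds there.

Substituting (1, 1) into the claim:
LHS = tan(1 + 1) = tan(2) ≈ -2.185
RHS = tan(1) + tan(1) = 2·tan(1) ≈ 3.115

Since LHS ≠ RHS, this pair disproves the claim, and no lexicographically smaller pair (s ≤ t, non-negative integers) does.

For instance (4, 6) is also a counterexample (LHS = tan(10) ≈ 0.6484, RHS = tan(6) + tan(4) ≈ 0.8668), but it's lexicographically larger.

Answer: (s, t) = (1, 1)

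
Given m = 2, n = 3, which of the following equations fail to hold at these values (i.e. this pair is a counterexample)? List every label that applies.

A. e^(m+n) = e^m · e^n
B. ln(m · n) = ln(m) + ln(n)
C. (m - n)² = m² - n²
C

Evaluating each claim at the given values:
A. LHS = e^5 ≈ 148.4, RHS = e^5 ≈ 148.4 → holds here (LHS = RHS)
B. LHS = ln(6) ≈ 1.792, RHS = ln(2) + ln(3) ≈ 1.792 → holds here (LHS = RHS)
C. LHS = 1, RHS = -5 → fails here (LHS ≠ RHS)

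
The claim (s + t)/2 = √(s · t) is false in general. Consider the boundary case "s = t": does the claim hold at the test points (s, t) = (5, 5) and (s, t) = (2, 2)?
Yes, holds at both test points

At (5, 5): LHS = 5, RHS = 5 → equal
At (2, 2): LHS = 2, RHS = 2 → equal

So the claim does hold at both of these boundary points, even though it is not an identity.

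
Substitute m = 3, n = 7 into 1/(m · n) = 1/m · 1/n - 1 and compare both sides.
LHS = 1/(3 · 7) = 1/21
RHS = 1/3 · 1/7 - 1 = -20/21

LHS ≠ RHS, so the equation does not hold here.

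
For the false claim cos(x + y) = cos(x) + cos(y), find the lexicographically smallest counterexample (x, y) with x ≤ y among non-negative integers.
Substituting (0, 0) into the claim:
LHS = cos(0 + 0) = 1
RHS = cos(0) + cos(0) = 2

Since LHS ≠ RHS, this pair disproves the claim, and no lexicographically smaller pair (x ≤ y, non-negative integers) does.

For instance (1, 3) is also a counterexample (LHS = cos(4) ≈ -0.6536, RHS = cos(3) + cos(1) ≈ -0.4497), but it's lexicographically larger.

Answer: (x, y) = (0, 0)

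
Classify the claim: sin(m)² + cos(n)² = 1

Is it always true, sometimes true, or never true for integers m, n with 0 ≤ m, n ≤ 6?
It holds at (m, n) = (1, 1) (both sides equal 1), but fails at (m, n) = (4, 1) (LHS = cos(1)² + sin(4)² ≈ 0.8647, RHS = 1).

Answer: Sometimes true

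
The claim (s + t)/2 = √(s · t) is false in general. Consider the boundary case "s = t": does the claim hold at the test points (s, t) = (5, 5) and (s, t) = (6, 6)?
Yes, holds at both test points

At (5, 5): LHS = 5, RHS = 5 → equal
At (6, 6): LHS = 6, RHS = 6 → equal

So the claim does hold at both of these boundary points, even though it is not an identity.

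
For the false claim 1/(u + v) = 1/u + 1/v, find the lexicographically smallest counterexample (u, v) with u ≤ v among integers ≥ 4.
(u, v) = (4, 4)

Substituting (4, 4) into the claim:
LHS = 1/(4 + 4) = 1/8
RHS = 1/4 + 1/4 = 1/2

Since LHS ≠ RHS, this pair disproves the claim, and no lexicographically smaller pair (u ≤ v, integers ≥ 4) does.

For instance (4, 7) is also a counterexample (LHS = 1/11, RHS = 11/28), but it's lexicographically larger.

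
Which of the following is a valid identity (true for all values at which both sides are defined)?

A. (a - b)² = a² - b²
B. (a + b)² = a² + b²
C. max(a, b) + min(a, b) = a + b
A: fails at (5, 8) — LHS = 9, RHS = -39.
B: fails at (6, 7) — LHS = 169, RHS = 85.
C: holds — e.g. at (4, 4), both sides equal 8.

Answer: C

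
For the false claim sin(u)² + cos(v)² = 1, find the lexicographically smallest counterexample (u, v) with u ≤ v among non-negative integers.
(u, v) = (0, 1)

At (0, 0): both sides equal 1, so it holds there.

Substituting (0, 1) into the claim:
LHS = sin(0)² + cos(1)² = cos(1)² ≈ 0.2919
RHS = 1

Since LHS ≠ RHS, this pair disproves the claim, and no lexicographically smaller pair (u ≤ v, non-negative integers) does.

For instance (6, 7) is also a counterexample (LHS = sin(6)² + cos(7)² ≈ 0.6464, RHS = 1), but it's lexicographically larger.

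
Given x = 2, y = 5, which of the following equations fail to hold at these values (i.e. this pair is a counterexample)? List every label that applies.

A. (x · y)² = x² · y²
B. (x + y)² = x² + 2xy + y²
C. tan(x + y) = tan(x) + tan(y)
Evaluating each claim at the given values:
A. LHS = 100, RHS = 100 → holds here (LHS = RHS)
B. LHS = 49, RHS = 49 → holds here (LHS = RHS)
C. LHS = tan(7) ≈ 0.8714, RHS = tan(5) + tan(2) ≈ -5.566 → fails here (LHS ≠ RHS)

Answer: C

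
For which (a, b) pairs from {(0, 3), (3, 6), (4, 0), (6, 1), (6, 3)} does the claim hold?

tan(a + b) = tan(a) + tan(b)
(0, 3), (4, 0)

Testing each pair:
(0, 3): LHS = tan(3) ≈ -0.1425, RHS = tan(3) ≈ -0.1425 → holds
(3, 6): LHS = tan(9) ≈ -0.4523, RHS = tan(6) + tan(3) ≈ -0.4336 → fails
(4, 0): LHS = tan(4) ≈ 1.158, RHS = tan(4) ≈ 1.158 → holds
(6, 1): LHS = tan(7) ≈ 0.8714, RHS = tan(6) + tan(1) ≈ 1.266 → fails
(6, 3): LHS = tan(9) ≈ -0.4523, RHS = tan(6) + tan(3) ≈ -0.4336 → fails

2 of 5 pairs satisfy the claim.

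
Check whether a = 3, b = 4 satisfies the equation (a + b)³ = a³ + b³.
Fails

Substituting a = 3, b = 4:

LHS = (3 + 4)³ = 343
RHS = 3³ + 4³ = 91

LHS ≠ RHS, so the equation does not hold at this point.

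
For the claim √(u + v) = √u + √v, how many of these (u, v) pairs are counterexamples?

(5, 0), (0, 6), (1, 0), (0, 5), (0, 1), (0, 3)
0

Testing each pair:
(5, 0): LHS = √(5) ≈ 2.236, RHS = √(5) ≈ 2.236 → satisfies claim
(0, 6): LHS = √(6) ≈ 2.449, RHS = √(6) ≈ 2.449 → satisfies claim
(1, 0): LHS = 1, RHS = 1 → satisfies claim
(0, 5): LHS = √(5) ≈ 2.236, RHS = √(5) ≈ 2.236 → satisfies claim
(0, 1): LHS = 1, RHS = 1 → satisfies claim
(0, 3): LHS = √(3) ≈ 1.732, RHS = √(3) ≈ 1.732 → satisfies claim

That makes 0 counterexamples.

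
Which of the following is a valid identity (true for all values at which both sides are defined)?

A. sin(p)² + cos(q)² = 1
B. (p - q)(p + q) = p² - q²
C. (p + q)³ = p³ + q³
B

A: fails at (6, 7) — LHS = sin(6)² + cos(7)² ≈ 0.6464, RHS = 1.
B: holds — e.g. at (4, 5), both sides equal -9.
C: fails at (3, 4) — LHS = 343, RHS = 91.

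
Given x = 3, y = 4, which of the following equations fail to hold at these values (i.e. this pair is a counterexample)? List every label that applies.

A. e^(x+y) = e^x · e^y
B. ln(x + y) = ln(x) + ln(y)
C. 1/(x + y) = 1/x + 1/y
B, C

Evaluating each claim at the given values:
A. LHS = e^7 ≈ 1097, RHS = e^7 ≈ 1097 → holds here (LHS = RHS)
B. LHS = ln(7) ≈ 1.946, RHS = ln(3) + ln(4) ≈ 2.485 → fails here (LHS ≠ RHS)
C. LHS = 1/7, RHS = 7/12 → fails here (LHS ≠ RHS)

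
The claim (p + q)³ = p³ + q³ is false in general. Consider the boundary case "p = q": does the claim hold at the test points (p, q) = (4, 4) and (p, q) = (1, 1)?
At (4, 4): LHS = 512 ≠ RHS = 128
At (1, 1): LHS = 8 ≠ RHS = 2

Answer: No, fails at both test points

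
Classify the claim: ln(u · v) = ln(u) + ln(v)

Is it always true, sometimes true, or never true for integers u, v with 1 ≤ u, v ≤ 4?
The identity holds for every pair in the range. For instance at (u, v) = (3, 3): both sides equal ln(9) ≈ 2.197.

Answer: Always true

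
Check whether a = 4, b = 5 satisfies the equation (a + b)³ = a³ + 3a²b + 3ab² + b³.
Substituting a = 4, b = 5:

LHS = (4 + 5)³ = 729
RHS = 4³ + 3·4²·5 + 3·4·5² + 5³ = 729

LHS = RHS, so the equation holds at this point.

Answer: Holds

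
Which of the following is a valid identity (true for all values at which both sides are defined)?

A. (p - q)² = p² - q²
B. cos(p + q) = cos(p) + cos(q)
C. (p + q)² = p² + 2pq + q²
C

A: fails at (2, 4) — LHS = 4, RHS = -12.
B: fails at (1, 5) — LHS = cos(6) ≈ 0.9602, RHS = cos(5) + cos(1) ≈ 0.824.
C: holds — e.g. at (1, 1), both sides equal 4.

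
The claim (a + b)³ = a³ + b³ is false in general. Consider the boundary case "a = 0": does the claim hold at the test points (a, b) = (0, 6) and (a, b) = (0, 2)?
Yes, holds at both test points

At (0, 6): LHS = 216, RHS = 216 → equal
At (0, 2): LHS = 8, RHS = 8 → equal

So the claim does hold at both of these boundary points, even though it is not an identity.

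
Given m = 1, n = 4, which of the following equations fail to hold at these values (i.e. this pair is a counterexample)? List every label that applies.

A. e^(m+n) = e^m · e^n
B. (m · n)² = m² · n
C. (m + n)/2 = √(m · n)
B, C

Evaluating each claim at the given values:
A. LHS = e^5 ≈ 148.4, RHS = e^5 ≈ 148.4 → holds here (LHS = RHS)
B. LHS = 16, RHS = 4 → fails here (LHS ≠ RHS)
C. LHS = 5/2, RHS = 2 → fails here (LHS ≠ RHS)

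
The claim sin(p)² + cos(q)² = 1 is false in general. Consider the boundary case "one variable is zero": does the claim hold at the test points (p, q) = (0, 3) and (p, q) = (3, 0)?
At (0, 3): LHS = cos(3)² ≈ 0.9801 ≠ RHS = 1
At (3, 0): LHS = sin(3)² + 1 ≈ 1.02 ≠ RHS = 1

Answer: No, fails at both test points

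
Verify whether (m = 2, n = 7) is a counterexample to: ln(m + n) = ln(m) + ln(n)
Substituting m = 2, n = 7:
LHS = ln(2 + 7) = ln(9) ≈ 2.197
RHS = ln(2) + ln(7) ≈ 2.639

Since LHS ≠ RHS, this pair disproves the claim.

Answer: Yes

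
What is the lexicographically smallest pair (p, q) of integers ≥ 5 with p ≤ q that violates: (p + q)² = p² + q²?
Substituting (5, 5) into the claim:
LHS = (5 + 5)² = 100
RHS = 5² + 5² = 50

Since LHS ≠ RHS, this pair disproves the claim, and no lexicographically smaller pair (p ≤ q, integers ≥ 5) does.

For instance (9, 10) is also a counterexample (LHS = 361, RHS = 181), but it's lexicographically larger.

Answer: (p, q) = (5, 5)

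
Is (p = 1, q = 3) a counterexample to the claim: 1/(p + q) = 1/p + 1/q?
Yes

Substituting p = 1, q = 3:
LHS = 1/(1 + 3) = 1/4
RHS = 1/1 + 1/3 = 4/3

Since LHS ≠ RHS, this pair disproves the claim.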